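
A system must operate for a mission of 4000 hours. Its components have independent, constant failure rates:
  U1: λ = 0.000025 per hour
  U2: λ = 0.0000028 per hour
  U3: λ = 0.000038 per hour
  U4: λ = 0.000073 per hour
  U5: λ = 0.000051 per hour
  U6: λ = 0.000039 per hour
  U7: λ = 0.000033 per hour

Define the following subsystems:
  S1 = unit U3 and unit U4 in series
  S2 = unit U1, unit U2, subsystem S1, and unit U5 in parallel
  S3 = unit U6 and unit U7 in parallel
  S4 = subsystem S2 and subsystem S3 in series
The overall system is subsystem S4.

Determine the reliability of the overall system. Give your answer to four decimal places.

0.9821

R(U1) = exp(−0.000025 × 4000) = 0.904837
R(U2) = exp(−0.0000028 × 4000) = 0.988862
R(U3) = exp(−0.000038 × 4000) = 0.858988
R(U4) = exp(−0.000073 × 4000) = 0.746769
R(U5) = exp(−0.000051 × 4000) = 0.815462
R(U6) = exp(−0.000039 × 4000) = 0.855559
R(U7) = exp(−0.000033 × 4000) = 0.876341
Series (U3 and U4): 0.858988 × 0.746769 = 0.641466
Parallel (U1, U2, [0.641466], and U5): 1 − (1 − 0.904837)(1 − 0.988862)(1 − 0.641466)(1 − 0.815462) = 0.999930
Parallel (U6 and U7): 1 − (1 − 0.855559)(1 − 0.876341) = 0.982139
Series ([0.999930] and [0.982139]): 0.999930 × 0.982139 = 0.9821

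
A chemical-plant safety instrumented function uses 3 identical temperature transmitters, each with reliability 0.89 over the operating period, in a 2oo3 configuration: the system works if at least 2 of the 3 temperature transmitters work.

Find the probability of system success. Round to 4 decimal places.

0.9664

R = Σ_{i=2}^{3} C(3,i) p^i (1−p)^{3−i} with p = 0.89
C(3,2)·0.89^2·0.11^1 = 0.261393
C(3,3)·0.89^3·0.11^0 = 0.704969
Sum = 0.9664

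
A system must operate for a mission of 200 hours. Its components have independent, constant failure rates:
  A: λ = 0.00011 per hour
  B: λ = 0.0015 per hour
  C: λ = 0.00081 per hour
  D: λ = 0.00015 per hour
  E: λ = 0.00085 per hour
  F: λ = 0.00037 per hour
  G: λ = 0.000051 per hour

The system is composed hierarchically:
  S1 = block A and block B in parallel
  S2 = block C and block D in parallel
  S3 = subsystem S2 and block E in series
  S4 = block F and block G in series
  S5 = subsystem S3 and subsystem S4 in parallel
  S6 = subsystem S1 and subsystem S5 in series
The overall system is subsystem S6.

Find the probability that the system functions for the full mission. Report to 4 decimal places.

0.9815

R(A) = exp(−0.00011 × 200) = 0.978240
R(B) = exp(−0.0015 × 200) = 0.740818
R(C) = exp(−0.00081 × 200) = 0.850441
R(D) = exp(−0.00015 × 200) = 0.970446
R(E) = exp(−0.00085 × 200) = 0.843665
R(F) = exp(−0.00037 × 200) = 0.928672
R(G) = exp(−0.000051 × 200) = 0.989852
Parallel (A and B): 1 − (1 − 0.978240)(1 − 0.740818) = 0.994360
Parallel (C and D): 1 − (1 − 0.850441)(1 − 0.970446) = 0.995580
Series ([0.995580] and E): 0.995580 × 0.843665 = 0.839936
Series (F and G): 0.928672 × 0.989852 = 0.919248
Parallel ([0.839936] and [0.919248]): 1 − (1 − 0.839936)(1 − 0.919248) = 0.987075
Series ([0.994360] and [0.987075]): 0.994360 × 0.987075 = 0.9815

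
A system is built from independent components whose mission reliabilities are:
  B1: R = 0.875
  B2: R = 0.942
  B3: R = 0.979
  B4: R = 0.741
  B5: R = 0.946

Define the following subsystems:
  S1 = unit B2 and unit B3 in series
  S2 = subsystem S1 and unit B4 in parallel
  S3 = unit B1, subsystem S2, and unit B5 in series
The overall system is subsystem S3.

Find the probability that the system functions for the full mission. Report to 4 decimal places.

0.8111

Series (B2 and B3): 0.942000 × 0.979000 = 0.922218
Parallel ([0.922218] and B4): 1 − (1 − 0.922218)(1 − 0.741000) = 0.979854
Series (B1, [0.979854], and B5): 0.875000 × 0.979854 × 0.946000 = 0.8111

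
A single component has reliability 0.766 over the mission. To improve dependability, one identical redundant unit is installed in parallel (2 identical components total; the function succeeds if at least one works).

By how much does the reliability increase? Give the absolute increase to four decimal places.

0.1792

R_before = 0.766
R_after = 1 − (1 − 0.766)^2 = 0.9452
ΔR = 0.9452 − 0.766 = 0.1792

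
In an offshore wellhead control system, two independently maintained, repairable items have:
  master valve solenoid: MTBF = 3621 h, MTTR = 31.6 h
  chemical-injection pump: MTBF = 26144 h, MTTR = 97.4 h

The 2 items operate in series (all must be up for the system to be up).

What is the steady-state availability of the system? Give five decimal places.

0.98767

A(master valve solenoid) = MTBF/(MTBF+MTTR) = 3621/(3621+31.6) = 0.991349
A(chemical-injection pump) = MTBF/(MTBF+MTTR) = 26144/(26144+97.4) = 0.996288
Series availability: 0.991349 × 0.996288 = 0.98767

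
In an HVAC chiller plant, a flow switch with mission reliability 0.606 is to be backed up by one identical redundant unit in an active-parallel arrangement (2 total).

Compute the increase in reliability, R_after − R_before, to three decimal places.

0.239

R_before = 0.606
R_after = 1 − (1 − 0.606)^2 = 0.845
ΔR = 0.845 − 0.606 = 0.239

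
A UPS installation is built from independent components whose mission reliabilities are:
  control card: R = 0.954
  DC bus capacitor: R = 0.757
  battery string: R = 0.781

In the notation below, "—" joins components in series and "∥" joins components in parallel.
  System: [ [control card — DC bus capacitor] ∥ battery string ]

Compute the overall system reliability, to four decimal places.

0.9392

Series (control card and DC bus capacitor): 0.954000 × 0.757000 = 0.722178
Parallel ([0.722178] and battery string): 1 − (1 − 0.722178)(1 − 0.781000) = 0.9392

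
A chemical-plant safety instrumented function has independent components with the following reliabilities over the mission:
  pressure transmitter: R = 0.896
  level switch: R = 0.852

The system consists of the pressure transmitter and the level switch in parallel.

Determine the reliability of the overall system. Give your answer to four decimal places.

0.9846

Parallel (pressure transmitter and level switch): 1 − (1 − 0.896000)(1 − 0.852000) = 0.9846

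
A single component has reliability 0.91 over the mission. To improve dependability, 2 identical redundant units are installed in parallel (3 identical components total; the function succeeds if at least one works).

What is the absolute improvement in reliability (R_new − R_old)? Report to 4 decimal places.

0.0893

R_before = 0.91
R_after = 1 − (1 − 0.91)^3 = 0.9993
ΔR = 0.9993 − 0.91 = 0.0893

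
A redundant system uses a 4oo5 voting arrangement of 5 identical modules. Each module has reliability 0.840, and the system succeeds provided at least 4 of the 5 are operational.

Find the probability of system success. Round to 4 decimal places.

0.8165

R = Σ_{i=4}^{5} C(5,i) p^i (1−p)^{5−i} with p = 0.840
C(5,4)·0.840^4·0.160^1 = 0.398297
C(5,5)·0.840^5·0.160^0 = 0.418212
Sum = 0.8165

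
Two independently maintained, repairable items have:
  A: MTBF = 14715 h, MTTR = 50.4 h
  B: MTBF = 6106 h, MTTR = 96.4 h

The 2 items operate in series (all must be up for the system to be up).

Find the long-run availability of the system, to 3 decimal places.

0.981

A(A) = MTBF/(MTBF+MTTR) = 14715/(14715+50.4) = 0.996587
A(B) = MTBF/(MTBF+MTTR) = 6106/(6106+96.4) = 0.984458
Series availability: 0.996587 × 0.984458 = 0.981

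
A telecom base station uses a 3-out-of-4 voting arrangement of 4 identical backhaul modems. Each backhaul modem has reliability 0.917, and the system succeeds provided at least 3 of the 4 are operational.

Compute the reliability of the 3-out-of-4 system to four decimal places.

0.9631

R = Σ_{i=3}^{4} C(4,i) p^i (1−p)^{4−i} with p = 0.917
C(4,3)·0.917^3·0.083^1 = 0.256004
C(4,4)·0.917^4·0.083^0 = 0.707094
Sum = 0.9631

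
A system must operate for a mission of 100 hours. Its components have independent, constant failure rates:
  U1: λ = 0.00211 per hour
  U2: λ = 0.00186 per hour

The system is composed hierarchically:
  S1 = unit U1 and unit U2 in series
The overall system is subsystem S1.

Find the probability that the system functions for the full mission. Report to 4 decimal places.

R(U1) = exp(−0.00211 × 100) = 0.809774
R(U2) = exp(−0.00186 × 100) = 0.830274
Series (U1 and U2): 0.809774 × 0.830274 = 0.6723

0.6723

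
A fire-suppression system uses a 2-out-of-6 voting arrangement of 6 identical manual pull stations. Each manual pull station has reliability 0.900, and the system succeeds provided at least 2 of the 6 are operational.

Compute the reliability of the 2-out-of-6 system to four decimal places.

R = Σ_{i=2}^{6} C(6,i) p^i (1−p)^{6−i} with p = 0.900
C(6,2)·0.900^2·0.100^4 = 0.001215
C(6,3)·0.900^3·0.100^3 = 0.014580
C(6,4)·0.900^4·0.100^2 = 0.098415
C(6,5)·0.900^5·0.100^1 = 0.354294
C(6,6)·0.900^6·0.100^0 = 0.531441
Sum = 0.9999

0.9999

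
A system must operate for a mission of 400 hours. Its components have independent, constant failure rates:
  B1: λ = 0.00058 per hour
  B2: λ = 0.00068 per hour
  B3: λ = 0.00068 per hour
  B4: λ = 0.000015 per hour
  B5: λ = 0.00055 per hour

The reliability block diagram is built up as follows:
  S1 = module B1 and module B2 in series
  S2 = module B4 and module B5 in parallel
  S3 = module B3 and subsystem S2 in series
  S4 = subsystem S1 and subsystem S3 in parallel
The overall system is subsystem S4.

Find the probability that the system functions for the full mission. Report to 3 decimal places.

R(B1) = exp(−0.00058 × 400) = 0.79295
R(B2) = exp(−0.00068 × 400) = 0.76185
R(B3) = exp(−0.00068 × 400) = 0.76185
R(B4) = exp(−0.000015 × 400) = 0.99402
R(B5) = exp(−0.00055 × 400) = 0.80252
Series (B1 and B2): 0.79295 × 0.76185 = 0.60411
Parallel (B4 and B5): 1 − (1 − 0.99402)(1 − 0.80252) = 0.99882
Series (B3 and [0.99882]): 0.76185 × 0.99882 = 0.76095
Parallel ([0.60411] and [0.76095]): 1 − (1 − 0.60411)(1 − 0.76095) = 0.905

0.905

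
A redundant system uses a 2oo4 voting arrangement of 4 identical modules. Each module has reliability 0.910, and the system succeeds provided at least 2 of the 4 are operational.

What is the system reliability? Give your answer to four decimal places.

0.9973

R = Σ_{i=2}^{4} C(4,i) p^i (1−p)^{4−i} with p = 0.910
C(4,2)·0.910^2·0.090^2 = 0.040246
C(4,3)·0.910^3·0.090^1 = 0.271286
C(4,4)·0.910^4·0.090^0 = 0.685750
Sum = 0.9973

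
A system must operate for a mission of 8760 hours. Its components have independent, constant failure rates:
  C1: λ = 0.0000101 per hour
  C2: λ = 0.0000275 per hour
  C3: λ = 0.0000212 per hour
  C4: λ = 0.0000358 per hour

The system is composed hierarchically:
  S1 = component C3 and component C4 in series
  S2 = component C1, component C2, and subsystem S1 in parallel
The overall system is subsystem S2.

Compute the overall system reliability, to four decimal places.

0.9929

R(C1) = exp(−0.0000101 × 8760) = 0.915325
R(C2) = exp(−0.0000275 × 8760) = 0.785920
R(C3) = exp(−0.0000212 × 8760) = 0.830513
R(C4) = exp(−0.0000358 × 8760) = 0.730805
Series (C3 and C4): 0.830513 × 0.730805 = 0.606943
Parallel (C1, C2, and [0.606943]): 1 − (1 − 0.915325)(1 − 0.785920)(1 − 0.606943) = 0.9929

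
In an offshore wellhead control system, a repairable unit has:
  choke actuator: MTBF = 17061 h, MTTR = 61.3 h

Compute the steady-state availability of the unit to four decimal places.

0.9964

A(choke actuator) = MTBF/(MTBF+MTTR) = 17061/(17061+61.3) = 0.9964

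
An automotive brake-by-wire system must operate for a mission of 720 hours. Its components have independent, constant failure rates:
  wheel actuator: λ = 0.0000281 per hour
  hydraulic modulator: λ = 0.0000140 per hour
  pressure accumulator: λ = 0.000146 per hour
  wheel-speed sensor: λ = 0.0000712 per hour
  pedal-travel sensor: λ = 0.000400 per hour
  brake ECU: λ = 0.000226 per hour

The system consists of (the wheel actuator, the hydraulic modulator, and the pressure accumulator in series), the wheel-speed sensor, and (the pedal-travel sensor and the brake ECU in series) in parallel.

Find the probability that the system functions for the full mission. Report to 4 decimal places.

0.9977

R(wheel actuator) = exp(−0.0000281 × 720) = 0.979971
R(hydraulic modulator) = exp(−0.0000140 × 720) = 0.989971
R(pressure accumulator) = exp(−0.000146 × 720) = 0.900216
R(wheel-speed sensor) = exp(−0.0000712 × 720) = 0.950028
R(pedal-travel sensor) = exp(−0.000400 × 720) = 0.749762
R(brake ECU) = exp(−0.000226 × 720) = 0.849829
Series (wheel actuator, hydraulic modulator, and pressure accumulator): 0.979971 × 0.989971 × 0.900216 = 0.873338
Series (pedal-travel sensor and brake ECU): 0.749762 × 0.849829 = 0.637169
Parallel ([0.873338], wheel-speed sensor, and [0.637169]): 1 − (1 − 0.873338)(1 − 0.950028)(1 − 0.637169) = 0.9977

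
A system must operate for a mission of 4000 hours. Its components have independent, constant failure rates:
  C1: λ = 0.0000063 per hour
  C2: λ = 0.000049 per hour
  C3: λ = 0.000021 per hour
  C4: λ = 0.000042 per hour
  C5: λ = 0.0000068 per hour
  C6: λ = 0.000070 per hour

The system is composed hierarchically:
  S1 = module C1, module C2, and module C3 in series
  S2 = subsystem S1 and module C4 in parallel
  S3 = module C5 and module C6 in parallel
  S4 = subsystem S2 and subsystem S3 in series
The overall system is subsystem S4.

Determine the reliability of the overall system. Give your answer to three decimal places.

R(C1) = exp(−0.0000063 × 4000) = 0.97511
R(C2) = exp(−0.000049 × 4000) = 0.82201
R(C3) = exp(−0.000021 × 4000) = 0.91943
R(C4) = exp(−0.000042 × 4000) = 0.84535
R(C5) = exp(−0.0000068 × 4000) = 0.97317
R(C6) = exp(−0.000070 × 4000) = 0.75578
Series (C1, C2, and C3): 0.97511 × 0.82201 × 0.91943 = 0.73697
Parallel ([0.73697] and C4): 1 − (1 − 0.73697)(1 − 0.84535) = 0.95932
Parallel (C5 and C6): 1 − (1 − 0.97317)(1 − 0.75578) = 0.99345
Series ([0.95932] and [0.99345]): 0.95932 × 0.99345 = 0.953

0.953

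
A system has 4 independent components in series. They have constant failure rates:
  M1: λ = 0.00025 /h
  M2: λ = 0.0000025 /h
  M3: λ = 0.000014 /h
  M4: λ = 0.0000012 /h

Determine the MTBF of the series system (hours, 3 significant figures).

3740

Series of exponential components: λ_sys = Σ λ_i
λ_sys = 0.00025 + 0.0000025 + 0.000014 + 0.0000012 = 2.6770e-04 /h
MTBF = 1 / λ_sys = 3740 h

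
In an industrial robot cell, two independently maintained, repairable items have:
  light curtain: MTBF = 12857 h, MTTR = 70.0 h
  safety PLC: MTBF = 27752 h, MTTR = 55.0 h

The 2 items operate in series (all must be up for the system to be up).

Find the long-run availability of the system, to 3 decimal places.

0.993

A(light curtain) = MTBF/(MTBF+MTTR) = 12857/(12857+70.0) = 0.994585
A(safety PLC) = MTBF/(MTBF+MTTR) = 27752/(27752+55.0) = 0.998022
Series availability: 0.994585 × 0.998022 = 0.993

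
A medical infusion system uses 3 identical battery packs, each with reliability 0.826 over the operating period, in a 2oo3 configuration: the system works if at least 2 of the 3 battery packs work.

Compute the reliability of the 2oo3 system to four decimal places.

0.9197

R = Σ_{i=2}^{3} C(3,i) p^i (1−p)^{3−i} with p = 0.826
C(3,2)·0.826^2·0.174^1 = 0.356148
C(3,3)·0.826^3·0.174^0 = 0.563560
Sum = 0.9197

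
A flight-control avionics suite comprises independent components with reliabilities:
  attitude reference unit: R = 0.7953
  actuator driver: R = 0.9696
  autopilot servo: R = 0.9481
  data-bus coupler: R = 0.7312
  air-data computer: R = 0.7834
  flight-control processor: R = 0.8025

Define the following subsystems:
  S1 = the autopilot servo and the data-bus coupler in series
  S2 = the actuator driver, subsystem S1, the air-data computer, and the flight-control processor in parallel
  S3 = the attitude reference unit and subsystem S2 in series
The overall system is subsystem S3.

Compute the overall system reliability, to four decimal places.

0.7950

Series (autopilot servo and data-bus coupler): 0.948100 × 0.731200 = 0.693251
Parallel (actuator driver, [0.693251], air-data computer, and flight-control processor): 1 − (1 − 0.969600)(1 − 0.693251)(1 − 0.783400)(1 − 0.802500) = 0.999601
Series (attitude reference unit and [0.999601]): 0.795300 × 0.999601 = 0.7950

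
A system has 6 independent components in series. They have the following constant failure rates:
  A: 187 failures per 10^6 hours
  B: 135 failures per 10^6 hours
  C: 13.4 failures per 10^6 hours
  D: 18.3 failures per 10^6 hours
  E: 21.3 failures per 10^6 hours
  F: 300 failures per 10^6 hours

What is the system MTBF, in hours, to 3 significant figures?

1480

Series of exponential components: λ_sys = Σ λ_i
λ_sys = 0.000187 + 0.000135 + 0.0000134 + 0.0000183 + 0.0000213 + 0.000300 = 6.7500e-04 /h
MTBF = 1 / λ_sys = 1480 h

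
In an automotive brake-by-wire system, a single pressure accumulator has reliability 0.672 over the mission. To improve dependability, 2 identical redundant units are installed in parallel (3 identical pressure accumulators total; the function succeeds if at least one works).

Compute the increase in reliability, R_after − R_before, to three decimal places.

R_before = 0.672
R_after = 1 − (1 − 0.672)^3 = 0.965
ΔR = 0.965 − 0.672 = 0.293

0.293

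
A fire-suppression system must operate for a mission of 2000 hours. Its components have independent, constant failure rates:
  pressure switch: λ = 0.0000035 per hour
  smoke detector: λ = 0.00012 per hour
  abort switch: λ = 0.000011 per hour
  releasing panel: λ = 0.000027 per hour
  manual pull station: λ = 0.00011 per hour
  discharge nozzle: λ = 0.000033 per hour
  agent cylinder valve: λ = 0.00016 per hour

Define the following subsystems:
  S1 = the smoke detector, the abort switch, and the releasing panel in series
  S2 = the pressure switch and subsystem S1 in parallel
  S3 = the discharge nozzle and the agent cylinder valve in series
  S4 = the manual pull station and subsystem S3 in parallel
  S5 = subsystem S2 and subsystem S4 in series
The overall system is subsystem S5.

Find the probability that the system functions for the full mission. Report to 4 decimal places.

0.9350

R(pressure switch) = exp(−0.0000035 × 2000) = 0.993024
R(smoke detector) = exp(−0.00012 × 2000) = 0.786628
R(abort switch) = exp(−0.000011 × 2000) = 0.978240
R(releasing panel) = exp(−0.000027 × 2000) = 0.947432
R(manual pull station) = exp(−0.00011 × 2000) = 0.802519
R(discharge nozzle) = exp(−0.000033 × 2000) = 0.936131
R(agent cylinder valve) = exp(−0.00016 × 2000) = 0.726149
Series (smoke detector, abort switch, and releasing panel): 0.786628 × 0.978240 × 0.947432 = 0.729059
Parallel (pressure switch and [0.729059]): 1 − (1 − 0.993024)(1 − 0.729059) = 0.998110
Series (discharge nozzle and agent cylinder valve): 0.936131 × 0.726149 = 0.679771
Parallel (manual pull station and [0.679771]): 1 − (1 − 0.802519)(1 − 0.679771) = 0.936761
Series ([0.998110] and [0.936761]): 0.998110 × 0.936761 = 0.9350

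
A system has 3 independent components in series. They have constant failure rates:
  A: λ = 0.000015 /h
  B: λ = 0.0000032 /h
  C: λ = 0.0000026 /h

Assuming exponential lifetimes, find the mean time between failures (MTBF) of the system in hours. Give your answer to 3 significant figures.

48100

Series of exponential components: λ_sys = Σ λ_i
λ_sys = 0.000015 + 0.0000032 + 0.0000026 = 2.0800e-05 /h
MTBF = 1 / λ_sys = 48100 h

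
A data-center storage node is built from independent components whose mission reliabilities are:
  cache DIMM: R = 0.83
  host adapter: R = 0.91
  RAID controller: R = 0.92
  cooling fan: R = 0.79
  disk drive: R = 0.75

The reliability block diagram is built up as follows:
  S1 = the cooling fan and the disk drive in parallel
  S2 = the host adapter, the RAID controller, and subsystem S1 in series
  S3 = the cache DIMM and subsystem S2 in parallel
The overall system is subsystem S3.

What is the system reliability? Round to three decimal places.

Parallel (cooling fan and disk drive): 1 − (1 − 0.79000)(1 − 0.75000) = 0.94750
Series (host adapter, RAID controller, and [0.94750]): 0.91000 × 0.92000 × 0.94750 = 0.79325
Parallel (cache DIMM and [0.79325]): 1 − (1 − 0.83000)(1 − 0.79325) = 0.965

0.965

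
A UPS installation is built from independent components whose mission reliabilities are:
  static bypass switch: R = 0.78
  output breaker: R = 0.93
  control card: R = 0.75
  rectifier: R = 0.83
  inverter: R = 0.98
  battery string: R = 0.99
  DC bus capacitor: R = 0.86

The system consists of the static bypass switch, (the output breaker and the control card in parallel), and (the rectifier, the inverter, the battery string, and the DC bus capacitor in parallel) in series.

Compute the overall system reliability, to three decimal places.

0.766

Parallel (output breaker and control card): 1 − (1 − 0.93000)(1 − 0.75000) = 0.98250
Parallel (rectifier, inverter, battery string, and DC bus capacitor): 1 − (1 − 0.83000)(1 − 0.98000)(1 − 0.99000)(1 − 0.86000) = 1.00000
Series (static bypass switch, [0.98250], and [1.00000]): 0.78000 × 0.98250 × 1.00000 = 0.766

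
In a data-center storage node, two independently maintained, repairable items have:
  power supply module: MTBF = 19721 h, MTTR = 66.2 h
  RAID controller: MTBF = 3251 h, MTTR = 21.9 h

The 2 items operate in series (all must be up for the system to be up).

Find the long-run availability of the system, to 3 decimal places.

A(power supply module) = MTBF/(MTBF+MTTR) = 19721/(19721+66.2) = 0.996654
A(RAID controller) = MTBF/(MTBF+MTTR) = 3251/(3251+21.9) = 0.993309
Series availability: 0.996654 × 0.993309 = 0.990

0.990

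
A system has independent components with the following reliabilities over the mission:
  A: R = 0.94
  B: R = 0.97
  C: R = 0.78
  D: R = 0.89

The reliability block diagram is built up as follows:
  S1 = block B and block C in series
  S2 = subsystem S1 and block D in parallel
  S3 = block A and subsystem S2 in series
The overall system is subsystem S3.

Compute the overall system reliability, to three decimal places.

0.915

Series (B and C): 0.97000 × 0.78000 = 0.75660
Parallel ([0.75660] and D): 1 − (1 − 0.75660)(1 − 0.89000) = 0.97323
Series (A and [0.97323]): 0.94000 × 0.97323 = 0.915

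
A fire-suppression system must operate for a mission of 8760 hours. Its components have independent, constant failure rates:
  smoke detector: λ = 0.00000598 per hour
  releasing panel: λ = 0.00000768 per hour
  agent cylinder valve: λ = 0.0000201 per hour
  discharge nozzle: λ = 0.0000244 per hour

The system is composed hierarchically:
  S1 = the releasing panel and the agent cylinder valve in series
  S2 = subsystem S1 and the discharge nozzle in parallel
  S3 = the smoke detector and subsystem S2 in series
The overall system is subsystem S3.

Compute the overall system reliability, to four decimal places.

0.9095

R(smoke detector) = exp(−0.00000598 × 8760) = 0.948964
R(releasing panel) = exp(−0.00000768 × 8760) = 0.934936
R(agent cylinder valve) = exp(−0.0000201 × 8760) = 0.838554
R(discharge nozzle) = exp(−0.0000244 × 8760) = 0.807555
Series (releasing panel and agent cylinder valve): 0.934936 × 0.838554 = 0.783994
Parallel ([0.783994] and discharge nozzle): 1 − (1 − 0.783994)(1 − 0.807555) = 0.958431
Series (smoke detector and [0.958431]): 0.948964 × 0.958431 = 0.9095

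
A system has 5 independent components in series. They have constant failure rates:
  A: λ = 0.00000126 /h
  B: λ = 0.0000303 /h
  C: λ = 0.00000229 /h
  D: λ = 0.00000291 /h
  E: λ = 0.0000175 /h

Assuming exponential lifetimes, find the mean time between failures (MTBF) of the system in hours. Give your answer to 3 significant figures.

Series of exponential components: λ_sys = Σ λ_i
λ_sys = 0.00000126 + 0.0000303 + 0.00000229 + 0.00000291 + 0.0000175 = 5.4260e-05 /h
MTBF = 1 / λ_sys = 18400 h

18400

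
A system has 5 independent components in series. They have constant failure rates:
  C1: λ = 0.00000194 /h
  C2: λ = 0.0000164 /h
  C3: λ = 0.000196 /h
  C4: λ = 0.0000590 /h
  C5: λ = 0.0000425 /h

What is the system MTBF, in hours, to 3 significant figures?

3170

Series of exponential components: λ_sys = Σ λ_i
λ_sys = 0.00000194 + 0.0000164 + 0.000196 + 0.0000590 + 0.0000425 = 3.1584e-04 /h
MTBF = 1 / λ_sys = 3170 h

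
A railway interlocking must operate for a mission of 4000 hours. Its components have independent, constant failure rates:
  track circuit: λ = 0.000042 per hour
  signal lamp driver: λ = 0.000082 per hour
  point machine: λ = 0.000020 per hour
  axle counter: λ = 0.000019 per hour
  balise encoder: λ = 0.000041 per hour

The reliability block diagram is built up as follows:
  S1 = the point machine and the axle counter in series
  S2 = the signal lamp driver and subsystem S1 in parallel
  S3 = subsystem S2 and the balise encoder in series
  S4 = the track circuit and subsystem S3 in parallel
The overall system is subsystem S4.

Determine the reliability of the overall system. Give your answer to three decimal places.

0.971

R(track circuit) = exp(−0.000042 × 4000) = 0.84535
R(signal lamp driver) = exp(−0.000082 × 4000) = 0.72036
R(point machine) = exp(−0.000020 × 4000) = 0.92312
R(axle counter) = exp(−0.000019 × 4000) = 0.92682
R(balise encoder) = exp(−0.000041 × 4000) = 0.84874
Series (point machine and axle counter): 0.92312 × 0.92682 = 0.85557
Parallel (signal lamp driver and [0.85557]): 1 − (1 − 0.72036)(1 − 0.85557) = 0.95961
Series ([0.95961] and balise encoder): 0.95961 × 0.84874 = 0.81446
Parallel (track circuit and [0.81446]): 1 − (1 − 0.84535)(1 − 0.81446) = 0.971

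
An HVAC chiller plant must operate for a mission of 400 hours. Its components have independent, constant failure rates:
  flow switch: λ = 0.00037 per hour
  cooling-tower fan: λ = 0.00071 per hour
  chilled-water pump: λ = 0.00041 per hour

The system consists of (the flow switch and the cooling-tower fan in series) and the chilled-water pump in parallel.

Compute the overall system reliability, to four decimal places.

R(flow switch) = exp(−0.00037 × 400) = 0.862431
R(cooling-tower fan) = exp(−0.00071 × 400) = 0.752767
R(chilled-water pump) = exp(−0.00041 × 400) = 0.848742
Series (flow switch and cooling-tower fan): 0.862431 × 0.752767 = 0.649210
Parallel ([0.649210] and chilled-water pump): 1 − (1 − 0.649210)(1 − 0.848742) = 0.9469

0.9469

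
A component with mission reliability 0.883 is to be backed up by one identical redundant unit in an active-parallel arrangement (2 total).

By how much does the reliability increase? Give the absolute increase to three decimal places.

0.103

R_before = 0.883
R_after = 1 − (1 − 0.883)^2 = 0.986
ΔR = 0.986 − 0.883 = 0.103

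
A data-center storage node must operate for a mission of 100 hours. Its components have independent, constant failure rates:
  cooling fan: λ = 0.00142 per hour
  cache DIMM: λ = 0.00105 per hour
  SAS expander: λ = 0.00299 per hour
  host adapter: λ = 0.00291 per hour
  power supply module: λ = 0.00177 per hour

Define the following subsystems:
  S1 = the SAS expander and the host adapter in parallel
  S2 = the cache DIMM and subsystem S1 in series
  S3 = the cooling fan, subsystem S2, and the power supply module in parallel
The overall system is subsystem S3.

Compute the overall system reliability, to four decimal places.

R(cooling fan) = exp(−0.00142 × 100) = 0.867621
R(cache DIMM) = exp(−0.00105 × 100) = 0.900325
R(SAS expander) = exp(−0.00299 × 100) = 0.741559
R(host adapter) = exp(−0.00291 × 100) = 0.747516
R(power supply module) = exp(−0.00177 × 100) = 0.837780
Parallel (SAS expander and host adapter): 1 − (1 − 0.741559)(1 − 0.747516) = 0.934748
Series (cache DIMM and [0.934748]): 0.900325 × 0.934748 = 0.841577
Parallel (cooling fan, [0.841577], and power supply module): 1 − (1 − 0.867621)(1 − 0.841577)(1 − 0.837780) = 0.9966

0.9966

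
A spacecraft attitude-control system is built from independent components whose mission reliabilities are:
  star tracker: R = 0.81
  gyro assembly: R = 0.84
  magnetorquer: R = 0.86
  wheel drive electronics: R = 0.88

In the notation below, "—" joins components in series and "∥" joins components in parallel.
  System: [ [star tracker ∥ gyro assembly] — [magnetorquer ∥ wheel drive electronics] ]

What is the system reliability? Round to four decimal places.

0.9533

Parallel (star tracker and gyro assembly): 1 − (1 − 0.810000)(1 − 0.840000) = 0.969600
Parallel (magnetorquer and wheel drive electronics): 1 − (1 − 0.860000)(1 − 0.880000) = 0.983200
Series ([0.969600] and [0.983200]): 0.969600 × 0.983200 = 0.9533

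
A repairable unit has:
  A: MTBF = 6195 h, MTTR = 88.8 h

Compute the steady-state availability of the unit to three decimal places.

A(A) = MTBF/(MTBF+MTTR) = 6195/(6195+88.8) = 0.986

0.986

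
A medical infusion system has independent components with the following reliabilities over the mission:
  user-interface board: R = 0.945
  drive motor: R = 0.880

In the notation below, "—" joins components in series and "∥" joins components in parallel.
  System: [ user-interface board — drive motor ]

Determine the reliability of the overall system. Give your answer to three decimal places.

Series (user-interface board and drive motor): 0.94500 × 0.88000 = 0.832

0.832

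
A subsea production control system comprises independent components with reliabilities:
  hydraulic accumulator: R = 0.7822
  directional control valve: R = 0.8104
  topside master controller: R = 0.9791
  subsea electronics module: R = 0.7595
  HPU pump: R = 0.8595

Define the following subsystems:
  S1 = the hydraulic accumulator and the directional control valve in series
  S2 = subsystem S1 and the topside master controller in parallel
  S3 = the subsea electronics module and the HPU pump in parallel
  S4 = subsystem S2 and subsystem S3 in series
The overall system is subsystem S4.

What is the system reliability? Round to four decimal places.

Series (hydraulic accumulator and directional control valve): 0.782200 × 0.810400 = 0.633895
Parallel ([0.633895] and topside master controller): 1 − (1 − 0.633895)(1 − 0.979100) = 0.992348
Parallel (subsea electronics module and HPU pump): 1 − (1 − 0.759500)(1 − 0.859500) = 0.966210
Series ([0.992348] and [0.966210]): 0.992348 × 0.966210 = 0.9588

0.9588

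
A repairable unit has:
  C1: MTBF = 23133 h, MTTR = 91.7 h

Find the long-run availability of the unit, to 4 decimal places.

0.9961

A(C1) = MTBF/(MTBF+MTTR) = 23133/(23133+91.7) = 0.9961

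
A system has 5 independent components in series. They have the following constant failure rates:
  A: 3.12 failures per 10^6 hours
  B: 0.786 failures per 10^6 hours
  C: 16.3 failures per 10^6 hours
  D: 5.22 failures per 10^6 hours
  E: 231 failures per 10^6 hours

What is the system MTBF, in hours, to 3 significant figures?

3900

Series of exponential components: λ_sys = Σ λ_i
λ_sys = 0.00000312 + 0.000000786 + 0.0000163 + 0.00000522 + 0.000231 = 2.5643e-04 /h
MTBF = 1 / λ_sys = 3900 h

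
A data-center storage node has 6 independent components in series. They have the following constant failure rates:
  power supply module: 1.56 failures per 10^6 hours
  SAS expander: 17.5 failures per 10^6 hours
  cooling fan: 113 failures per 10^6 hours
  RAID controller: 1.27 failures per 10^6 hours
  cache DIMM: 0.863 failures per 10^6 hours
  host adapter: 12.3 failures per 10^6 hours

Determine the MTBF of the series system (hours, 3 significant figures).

6830

Series of exponential components: λ_sys = Σ λ_i
λ_sys = 0.00000156 + 0.0000175 + 0.000113 + 0.00000127 + 0.000000863 + 0.0000123 = 1.4649e-04 /h
MTBF = 1 / λ_sys = 6830 h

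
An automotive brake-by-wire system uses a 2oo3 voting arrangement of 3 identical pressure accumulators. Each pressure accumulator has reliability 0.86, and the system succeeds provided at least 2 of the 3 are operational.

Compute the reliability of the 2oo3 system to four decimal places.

0.9467

R = Σ_{i=2}^{3} C(3,i) p^i (1−p)^{3−i} with p = 0.86
C(3,2)·0.86^2·0.14^1 = 0.310632
C(3,3)·0.86^3·0.14^0 = 0.636056
Sum = 0.9467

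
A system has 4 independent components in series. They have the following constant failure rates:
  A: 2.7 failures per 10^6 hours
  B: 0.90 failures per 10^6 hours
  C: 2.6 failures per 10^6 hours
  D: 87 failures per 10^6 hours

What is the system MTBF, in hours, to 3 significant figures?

Series of exponential components: λ_sys = Σ λ_i
λ_sys = 0.0000027 + 0.00000090 + 0.0000026 + 0.000087 = 9.3200e-05 /h
MTBF = 1 / λ_sys = 10700 h

10700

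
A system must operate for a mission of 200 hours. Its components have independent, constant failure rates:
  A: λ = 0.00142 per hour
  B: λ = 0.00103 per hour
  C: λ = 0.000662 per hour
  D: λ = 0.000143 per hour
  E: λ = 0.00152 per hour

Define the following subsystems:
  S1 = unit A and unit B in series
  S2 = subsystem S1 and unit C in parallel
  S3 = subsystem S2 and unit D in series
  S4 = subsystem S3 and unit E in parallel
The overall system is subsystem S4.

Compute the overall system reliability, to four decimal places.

0.9804

R(A) = exp(−0.00142 × 200) = 0.752767
R(B) = exp(−0.00103 × 200) = 0.813833
R(C) = exp(−0.000662 × 200) = 0.875991
R(D) = exp(−0.000143 × 200) = 0.971805
R(E) = exp(−0.00152 × 200) = 0.737861
Series (A and B): 0.752767 × 0.813833 = 0.612627
Parallel ([0.612627] and C): 1 − (1 − 0.612627)(1 − 0.875991) = 0.951962
Series ([0.951962] and D): 0.951962 × 0.971805 = 0.925121
Parallel ([0.925121] and E): 1 − (1 − 0.925121)(1 − 0.737861) = 0.9804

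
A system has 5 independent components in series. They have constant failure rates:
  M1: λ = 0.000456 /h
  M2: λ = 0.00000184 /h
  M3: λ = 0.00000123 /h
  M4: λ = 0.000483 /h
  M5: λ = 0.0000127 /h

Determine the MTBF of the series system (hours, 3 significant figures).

Series of exponential components: λ_sys = Σ λ_i
λ_sys = 0.000456 + 0.00000184 + 0.00000123 + 0.000483 + 0.0000127 = 9.5477e-04 /h
MTBF = 1 / λ_sys = 1050 h

1050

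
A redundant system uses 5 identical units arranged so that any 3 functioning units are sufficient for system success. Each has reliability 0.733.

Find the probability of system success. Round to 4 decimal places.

0.8777

R = Σ_{i=3}^{5} C(5,i) p^i (1−p)^{5−i} with p = 0.733
C(5,3)·0.733^3·0.267^2 = 0.280759
C(5,4)·0.733^4·0.267^1 = 0.385387
C(5,5)·0.733^5·0.267^0 = 0.211602
Sum = 0.8777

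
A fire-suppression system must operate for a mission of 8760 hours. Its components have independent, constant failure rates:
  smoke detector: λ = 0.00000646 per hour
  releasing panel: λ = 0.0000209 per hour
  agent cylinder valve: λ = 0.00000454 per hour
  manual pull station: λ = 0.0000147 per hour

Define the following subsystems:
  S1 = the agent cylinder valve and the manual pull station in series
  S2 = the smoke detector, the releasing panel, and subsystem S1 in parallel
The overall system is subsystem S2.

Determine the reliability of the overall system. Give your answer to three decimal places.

R(smoke detector) = exp(−0.00000646 × 8760) = 0.94498
R(releasing panel) = exp(−0.0000209 × 8760) = 0.83270
R(agent cylinder valve) = exp(−0.00000454 × 8760) = 0.96101
R(manual pull station) = exp(−0.0000147 × 8760) = 0.87917
Series (agent cylinder valve and manual pull station): 0.96101 × 0.87917 = 0.84489
Parallel (smoke detector, releasing panel, and [0.84489]): 1 − (1 − 0.94498)(1 − 0.83270)(1 − 0.84489) = 0.999

0.999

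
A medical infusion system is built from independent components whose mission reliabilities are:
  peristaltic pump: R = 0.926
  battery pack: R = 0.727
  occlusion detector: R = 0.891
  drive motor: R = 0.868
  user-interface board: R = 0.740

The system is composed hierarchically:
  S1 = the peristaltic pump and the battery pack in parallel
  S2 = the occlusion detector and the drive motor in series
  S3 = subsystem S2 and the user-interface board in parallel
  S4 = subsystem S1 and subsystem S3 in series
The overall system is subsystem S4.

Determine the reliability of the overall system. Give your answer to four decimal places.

0.9221

Parallel (peristaltic pump and battery pack): 1 − (1 − 0.926000)(1 − 0.727000) = 0.979798
Series (occlusion detector and drive motor): 0.891000 × 0.868000 = 0.773388
Parallel ([0.773388] and user-interface board): 1 − (1 − 0.773388)(1 − 0.740000) = 0.941081
Series ([0.979798] and [0.941081]): 0.979798 × 0.941081 = 0.9221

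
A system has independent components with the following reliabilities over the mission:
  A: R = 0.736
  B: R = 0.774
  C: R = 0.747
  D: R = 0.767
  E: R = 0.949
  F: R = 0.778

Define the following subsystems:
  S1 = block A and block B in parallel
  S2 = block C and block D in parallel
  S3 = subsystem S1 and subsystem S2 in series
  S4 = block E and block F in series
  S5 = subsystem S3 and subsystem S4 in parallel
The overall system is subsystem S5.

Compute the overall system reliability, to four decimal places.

Parallel (A and B): 1 − (1 − 0.736000)(1 − 0.774000) = 0.940336
Parallel (C and D): 1 − (1 − 0.747000)(1 − 0.767000) = 0.941051
Series ([0.940336] and [0.941051]): 0.940336 × 0.941051 = 0.884904
Series (E and F): 0.949000 × 0.778000 = 0.738322
Parallel ([0.884904] and [0.738322]): 1 − (1 − 0.884904)(1 − 0.738322) = 0.9699

0.9699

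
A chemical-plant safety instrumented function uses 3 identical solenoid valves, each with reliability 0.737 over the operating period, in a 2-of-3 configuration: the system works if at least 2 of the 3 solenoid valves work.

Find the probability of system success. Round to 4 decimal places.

R = Σ_{i=2}^{3} C(3,i) p^i (1−p)^{3−i} with p = 0.737
C(3,2)·0.737^2·0.263^1 = 0.428560
C(3,3)·0.737^3·0.263^0 = 0.400316
Sum = 0.8289

0.8289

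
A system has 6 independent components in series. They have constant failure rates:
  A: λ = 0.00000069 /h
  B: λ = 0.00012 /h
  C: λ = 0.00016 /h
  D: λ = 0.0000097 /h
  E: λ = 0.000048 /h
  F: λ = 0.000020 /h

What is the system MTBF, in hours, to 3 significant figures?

2790

Series of exponential components: λ_sys = Σ λ_i
λ_sys = 0.00000069 + 0.00012 + 0.00016 + 0.0000097 + 0.000048 + 0.000020 = 3.5839e-04 /h
MTBF = 1 / λ_sys = 2790 h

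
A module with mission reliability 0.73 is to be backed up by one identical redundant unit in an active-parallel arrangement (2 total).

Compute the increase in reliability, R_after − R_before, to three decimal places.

0.197

R_before = 0.73
R_after = 1 − (1 − 0.73)^2 = 0.927
ΔR = 0.927 − 0.73 = 0.197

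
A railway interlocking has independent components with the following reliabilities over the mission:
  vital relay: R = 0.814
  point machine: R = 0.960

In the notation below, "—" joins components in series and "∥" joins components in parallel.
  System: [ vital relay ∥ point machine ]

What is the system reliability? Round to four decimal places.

Parallel (vital relay and point machine): 1 − (1 − 0.814000)(1 − 0.960000) = 0.9926

0.9926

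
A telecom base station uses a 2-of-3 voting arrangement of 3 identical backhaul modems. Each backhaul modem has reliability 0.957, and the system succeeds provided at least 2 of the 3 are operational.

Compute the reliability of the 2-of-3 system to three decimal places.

R = Σ_{i=2}^{3} C(3,i) p^i (1−p)^{3−i} with p = 0.957
C(3,2)·0.957^2·0.043^1 = 0.11814
C(3,3)·0.957^3·0.043^0 = 0.87647
Sum = 0.995

0.995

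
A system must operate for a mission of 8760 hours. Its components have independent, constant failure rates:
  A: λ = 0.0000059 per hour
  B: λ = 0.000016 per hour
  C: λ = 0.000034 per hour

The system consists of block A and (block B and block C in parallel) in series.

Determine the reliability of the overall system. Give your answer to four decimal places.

R(A) = exp(−0.0000059 × 8760) = 0.949629
R(B) = exp(−0.000016 × 8760) = 0.869219
R(C) = exp(−0.000034 × 8760) = 0.742420
Parallel (B and C): 1 − (1 − 0.869219)(1 − 0.742420) = 0.966313
Series (A and [0.966313]): 0.949629 × 0.966313 = 0.9176

0.9176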